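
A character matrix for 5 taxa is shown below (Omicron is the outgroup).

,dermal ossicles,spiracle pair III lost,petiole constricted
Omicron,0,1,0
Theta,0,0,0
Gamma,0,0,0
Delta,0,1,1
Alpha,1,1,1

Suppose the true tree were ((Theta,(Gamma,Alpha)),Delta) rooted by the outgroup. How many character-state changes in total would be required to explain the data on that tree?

Map each character onto ((Theta,(Gamma,Alpha)),Delta) (rooted by Omicron) and count the minimum state changes it requires (Fitch parsimony):
dermal ossicles: 1; spiracle pair III lost: 2; petiole constricted: 2.
Total tree length = 5.

5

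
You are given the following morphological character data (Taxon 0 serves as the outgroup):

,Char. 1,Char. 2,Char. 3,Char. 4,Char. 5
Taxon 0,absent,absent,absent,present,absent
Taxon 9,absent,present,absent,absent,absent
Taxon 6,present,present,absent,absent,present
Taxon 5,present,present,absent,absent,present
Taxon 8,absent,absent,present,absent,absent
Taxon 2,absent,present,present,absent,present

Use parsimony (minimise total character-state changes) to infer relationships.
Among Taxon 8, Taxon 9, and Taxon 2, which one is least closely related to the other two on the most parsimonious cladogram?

Taxon 8

Character polarity is set by the outgroup: the derived state is whichever differs from the outgroup's state, so for Char. 4 the derived state is 'absent', and for the remaining characters it is 'present'.
Char. 1 (derived state 'present') is shared by Taxon 5 and Taxon 6 — a synapomorphy uniting that clade.
Char. 2: derived state 'present' in Taxon 2, Taxon 5, Taxon 6, and Taxon 9 only — synapomorphy for {Taxon 2, Taxon 5, Taxon 6, Taxon 9}.
Char. 3 (state 'present') occurs in Taxon 2 and Taxon 8 but conflicts with the nesting implied by the other characters — most parsimoniously interpreted as homoplasy.
All ingroup taxa share the derived state 'absent' for Char. 4; it defines the ingroup but does not resolve relationships within it.
Only Taxon 2, Taxon 5, and Taxon 6 show the derived state 'present' for Char. 5, supporting them as a clade.
Most parsimonious ingroup topology: ((Taxon 9,((Taxon 6,Taxon 5),Taxon 2)),Taxon 8).
Taxon 2 and Taxon 9 share a more recent common ancestor with each other than either does with Taxon 8, so Taxon 8 is the least closely related of the three.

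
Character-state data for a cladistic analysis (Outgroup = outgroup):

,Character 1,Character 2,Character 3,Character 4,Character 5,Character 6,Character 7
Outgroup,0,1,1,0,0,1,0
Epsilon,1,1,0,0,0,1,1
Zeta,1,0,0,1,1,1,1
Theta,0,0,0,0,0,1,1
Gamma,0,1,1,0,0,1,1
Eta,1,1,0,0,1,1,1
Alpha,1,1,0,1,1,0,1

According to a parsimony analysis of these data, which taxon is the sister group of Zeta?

Character polarity is set by the outgroup: the derived state is whichever differs from the outgroup's state, so for Character 2, Character 3, Character 6 the derived state is '0', and for the remaining characters it is '1'.
Character 1: derived state '1' in Alpha, Epsilon, Eta, and Zeta only — synapomorphy for {Alpha, Epsilon, Eta, Zeta}.
Character 2 (state '0') occurs in Theta and Zeta but conflicts with the nesting implied by the other characters — most parsimoniously interpreted as homoplasy.
Character 3: derived state '0' in Alpha, Epsilon, Eta, Theta, and Zeta only — synapomorphy for {Alpha, Epsilon, Eta, Theta, Zeta}.
Only Alpha and Zeta show the derived state '1' for Character 4, supporting them as a clade.
Character 5 (derived state '1') is shared by Alpha, Eta, and Zeta — a synapomorphy uniting that clade.
Character 6 (derived state '0') is unique to Alpha (autapomorphy; uninformative for grouping).
Character 7 (derived state '1') is shared by all ingroup taxa — unites the whole ingroup.
Most parsimonious ingroup topology: (((Epsilon,((Zeta,Alpha),Eta)),Theta),Gamma).
Zeta and Alpha form a cherry on this tree, so they are sister taxa.

Alpha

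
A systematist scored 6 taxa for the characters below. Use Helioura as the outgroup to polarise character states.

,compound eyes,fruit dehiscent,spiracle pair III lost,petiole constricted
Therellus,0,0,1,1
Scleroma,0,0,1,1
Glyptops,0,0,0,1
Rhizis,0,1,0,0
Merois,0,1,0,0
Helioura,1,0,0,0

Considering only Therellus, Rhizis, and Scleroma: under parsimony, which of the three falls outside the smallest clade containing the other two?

Rhizis

Character polarity is set by the outgroup: the derived state is whichever differs from the outgroup's state, so for compound eyes the derived state is '0', and for the remaining characters it is '1'.
All ingroup taxa share the derived state '0' for compound eyes; it defines the ingroup but does not resolve relationships within it.
Only Merois and Rhizis show the derived state '1' for fruit dehiscent, supporting them as a clade.
spiracle pair III lost: derived state '1' in Scleroma and Therellus only — synapomorphy for {Scleroma, Therellus}.
petiole constricted: derived state '1' in Glyptops, Scleroma, and Therellus only — synapomorphy for {Glyptops, Scleroma, Therellus}.
Most parsimonious ingroup topology: ((Glyptops,(Therellus,Scleroma)),(Merois,Rhizis)).
Therellus and Scleroma share a more recent common ancestor with each other than either does with Rhizis, so Rhizis is the least closely related of the three.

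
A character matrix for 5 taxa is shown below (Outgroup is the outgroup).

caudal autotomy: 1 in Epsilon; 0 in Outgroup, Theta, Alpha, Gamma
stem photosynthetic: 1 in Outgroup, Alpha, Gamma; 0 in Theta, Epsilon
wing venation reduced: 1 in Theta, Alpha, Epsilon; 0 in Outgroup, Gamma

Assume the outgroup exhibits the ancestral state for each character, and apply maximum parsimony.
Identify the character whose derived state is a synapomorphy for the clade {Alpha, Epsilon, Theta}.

Character polarity is set by the outgroup: the derived state is whichever differs from the outgroup's state, so for stem photosynthetic the derived state is '0', and for the remaining characters it is '1'.
caudal autotomy: derived state '1' in Epsilon only — an autapomorphy, so it tells us nothing about relationships among taxa.
stem photosynthetic (derived state '0') is shared by Epsilon and Theta — a synapomorphy uniting that clade.
wing venation reduced: derived state '1' in Alpha, Epsilon, and Theta only — synapomorphy for {Alpha, Epsilon, Theta}.
Most parsimonious ingroup topology: (((Epsilon,Theta),Alpha),Gamma).
The clade {Alpha, Epsilon, Theta} is supported by wing venation reduced: its derived state '1' occurs in exactly those taxa and in no other taxon (including the outgroup).

wing venation reduced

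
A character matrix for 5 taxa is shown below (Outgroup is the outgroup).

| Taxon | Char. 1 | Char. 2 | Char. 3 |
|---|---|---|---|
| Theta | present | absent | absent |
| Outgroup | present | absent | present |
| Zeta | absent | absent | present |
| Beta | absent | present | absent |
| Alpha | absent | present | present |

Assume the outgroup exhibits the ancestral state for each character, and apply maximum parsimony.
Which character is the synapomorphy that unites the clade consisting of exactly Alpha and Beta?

Char. 2

Character polarity is set by the outgroup: the derived state is whichever differs from the outgroup's state, so for Char. 1, Char. 3 the derived state is 'absent', and for the remaining characters it is 'present'.
Char. 1: derived state 'absent' in Alpha, Beta, and Zeta only — synapomorphy for {Alpha, Beta, Zeta}.
Only Alpha and Beta show the derived state 'present' for Char. 2, supporting them as a clade.
Char. 3 groups Beta and Theta, which is incompatible with the clades supported by the remaining characters; treating it as convergent (homoplasy) costs fewer steps than any alternative tree.
Most parsimonious ingroup topology: (Theta,(Zeta,(Alpha,Beta))).
The clade {Alpha, Beta} is supported by Char. 2: its derived state 'present' occurs in exactly those taxa and in no other taxon (including the outgroup).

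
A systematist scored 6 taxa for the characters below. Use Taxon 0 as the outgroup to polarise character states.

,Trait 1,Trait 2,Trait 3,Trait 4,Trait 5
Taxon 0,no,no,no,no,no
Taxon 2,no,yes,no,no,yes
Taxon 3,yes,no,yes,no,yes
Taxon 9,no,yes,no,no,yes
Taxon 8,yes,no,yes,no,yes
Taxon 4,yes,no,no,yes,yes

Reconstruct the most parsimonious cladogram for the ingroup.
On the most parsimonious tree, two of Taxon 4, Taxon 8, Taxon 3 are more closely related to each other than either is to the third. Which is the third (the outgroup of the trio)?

The outgroup has state 'no' for every character, so 'yes' is the derived state throughout.
Trait 1: derived state 'yes' in Taxon 3, Taxon 4, and Taxon 8 only — synapomorphy for {Taxon 3, Taxon 4, Taxon 8}.
Only Taxon 2 and Taxon 9 show the derived state 'yes' for Trait 2, supporting them as a clade.
Only Taxon 3 and Taxon 8 show the derived state 'yes' for Trait 3, supporting them as a clade.
Trait 4: derived state 'yes' in Taxon 4 only — an autapomorphy, so it tells us nothing about relationships among taxa.
All ingroup taxa share the derived state 'yes' for Trait 5; it defines the ingroup but does not resolve relationships within it.
Most parsimonious ingroup topology: ((Taxon 2,Taxon 9),((Taxon 3,Taxon 8),Taxon 4)).
Taxon 8 and Taxon 3 share a more recent common ancestor with each other than either does with Taxon 4, so Taxon 4 is the least closely related of the three.

Taxon 4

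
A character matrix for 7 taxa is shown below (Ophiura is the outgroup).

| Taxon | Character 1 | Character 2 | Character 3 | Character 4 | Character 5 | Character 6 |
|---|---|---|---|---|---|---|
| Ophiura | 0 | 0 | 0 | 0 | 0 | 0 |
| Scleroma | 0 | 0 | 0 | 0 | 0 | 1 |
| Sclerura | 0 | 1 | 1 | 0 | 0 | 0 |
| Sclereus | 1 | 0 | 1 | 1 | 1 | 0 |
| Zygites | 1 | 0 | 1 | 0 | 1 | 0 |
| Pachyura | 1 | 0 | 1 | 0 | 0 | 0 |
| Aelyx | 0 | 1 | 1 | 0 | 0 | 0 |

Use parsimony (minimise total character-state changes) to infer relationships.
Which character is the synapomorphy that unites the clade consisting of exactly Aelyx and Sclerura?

The outgroup has state '0' for every character, so '1' is the derived state throughout.
Character 1 (derived state '1') is shared by Pachyura, Sclereus, and Zygites — a synapomorphy uniting that clade.
Character 2 (derived state '1') is shared by Aelyx and Sclerura — a synapomorphy uniting that clade.
Character 3 (derived state '1') is shared by Aelyx, Pachyura, Sclereus, Sclerura, and Zygites — a synapomorphy uniting that clade.
Character 4: derived state '1' in Sclereus only — an autapomorphy, so it tells us nothing about relationships among taxa.
Character 5 (derived state '1') is shared by Sclereus and Zygites — a synapomorphy uniting that clade.
Character 6: derived state '1' in Scleroma only — an autapomorphy, so it tells us nothing about relationships among taxa.
Most parsimonious ingroup topology: (Scleroma,((Sclerura,Aelyx),((Sclereus,Zygites),Pachyura))).
The clade {Aelyx, Sclerura} is supported by Character 2: its derived state '1' occurs in exactly those taxa and in no other taxon (including the outgroup).

Character 2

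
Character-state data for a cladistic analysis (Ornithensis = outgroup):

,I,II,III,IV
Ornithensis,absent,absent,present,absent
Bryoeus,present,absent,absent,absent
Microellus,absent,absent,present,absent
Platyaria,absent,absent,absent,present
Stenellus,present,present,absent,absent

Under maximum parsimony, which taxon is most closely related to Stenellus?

Bryoeus

Character polarity is set by the outgroup: the derived state is whichever differs from the outgroup's state, so for III the derived state is 'absent', and for the remaining characters it is 'present'.
Only Bryoeus and Stenellus show the derived state 'present' for I, supporting them as a clade.
II (derived state 'present') is unique to Stenellus (autapomorphy; uninformative for grouping).
III: derived state 'absent' in Bryoeus, Platyaria, and Stenellus only — synapomorphy for {Bryoeus, Platyaria, Stenellus}.
IV (derived state 'present') is unique to Platyaria (autapomorphy; uninformative for grouping).
Most parsimonious ingroup topology: (((Bryoeus,Stenellus),Platyaria),Microellus).
Stenellus and Bryoeus form a cherry on this tree, so they are sister taxa.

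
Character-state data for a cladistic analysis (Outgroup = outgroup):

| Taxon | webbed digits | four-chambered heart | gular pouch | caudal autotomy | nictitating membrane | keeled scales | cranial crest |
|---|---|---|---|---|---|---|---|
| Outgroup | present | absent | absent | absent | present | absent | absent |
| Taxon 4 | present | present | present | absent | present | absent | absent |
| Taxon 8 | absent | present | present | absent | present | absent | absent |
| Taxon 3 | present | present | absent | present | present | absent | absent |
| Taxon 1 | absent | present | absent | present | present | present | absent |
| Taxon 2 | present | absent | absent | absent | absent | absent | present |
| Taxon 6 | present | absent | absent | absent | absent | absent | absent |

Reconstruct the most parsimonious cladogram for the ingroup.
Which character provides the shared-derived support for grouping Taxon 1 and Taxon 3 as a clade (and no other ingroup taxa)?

Character polarity is set by the outgroup: the derived state is whichever differs from the outgroup's state, so for webbed digits, nictitating membrane the derived state is 'absent', and for the remaining characters it is 'present'.
webbed digits groups Taxon 1 and Taxon 8, which is incompatible with the clades supported by the remaining characters; treating it as convergent (homoplasy) costs fewer steps than any alternative tree.
Only Taxon 1, Taxon 3, Taxon 4, and Taxon 8 show the derived state 'present' for four-chambered heart, supporting them as a clade.
gular pouch: derived state 'present' in Taxon 4 and Taxon 8 only — synapomorphy for {Taxon 4, Taxon 8}.
caudal autotomy: derived state 'present' in Taxon 1 and Taxon 3 only — synapomorphy for {Taxon 1, Taxon 3}.
nictitating membrane: derived state 'absent' in Taxon 2 and Taxon 6 only — synapomorphy for {Taxon 2, Taxon 6}.
keeled scales: derived state 'present' in Taxon 1 only — an autapomorphy, so it tells us nothing about relationships among taxa.
cranial crest: derived state 'present' in Taxon 2 only — an autapomorphy, so it tells us nothing about relationships among taxa.
Most parsimonious ingroup topology: (((Taxon 4,Taxon 8),(Taxon 3,Taxon 1)),(Taxon 2,Taxon 6)).
The clade {Taxon 1, Taxon 3} is supported by caudal autotomy: its derived state 'present' occurs in exactly those taxa and in no other taxon (including the outgroup).

caudal autotomy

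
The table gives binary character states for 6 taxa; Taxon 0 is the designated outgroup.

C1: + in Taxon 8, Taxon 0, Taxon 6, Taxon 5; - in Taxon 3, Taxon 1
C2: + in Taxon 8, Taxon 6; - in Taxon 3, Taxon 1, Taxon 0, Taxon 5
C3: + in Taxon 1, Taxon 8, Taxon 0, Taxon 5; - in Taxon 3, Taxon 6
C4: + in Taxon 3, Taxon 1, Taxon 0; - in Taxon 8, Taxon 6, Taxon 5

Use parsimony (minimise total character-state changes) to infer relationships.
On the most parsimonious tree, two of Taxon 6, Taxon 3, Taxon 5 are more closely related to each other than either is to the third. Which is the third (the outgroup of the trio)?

Character polarity is set by the outgroup: the derived state is whichever differs from the outgroup's state, so for C1, C3, C4 the derived state is '-', and for the remaining characters it is '+'.
C1 (derived state '-') is shared by Taxon 1 and Taxon 3 — a synapomorphy uniting that clade.
C2 (derived state '+') is shared by Taxon 6 and Taxon 8 — a synapomorphy uniting that clade.
C3 (state '-') occurs in Taxon 3 and Taxon 6 but conflicts with the nesting implied by the other characters — most parsimoniously interpreted as homoplasy.
C4 (derived state '-') is shared by Taxon 5, Taxon 6, and Taxon 8 — a synapomorphy uniting that clade.
Most parsimonious ingroup topology: ((Taxon 1,Taxon 3),((Taxon 8,Taxon 6),Taxon 5)).
Taxon 5 and Taxon 6 share a more recent common ancestor with each other than either does with Taxon 3, so Taxon 3 is the least closely related of the three.

Taxon 3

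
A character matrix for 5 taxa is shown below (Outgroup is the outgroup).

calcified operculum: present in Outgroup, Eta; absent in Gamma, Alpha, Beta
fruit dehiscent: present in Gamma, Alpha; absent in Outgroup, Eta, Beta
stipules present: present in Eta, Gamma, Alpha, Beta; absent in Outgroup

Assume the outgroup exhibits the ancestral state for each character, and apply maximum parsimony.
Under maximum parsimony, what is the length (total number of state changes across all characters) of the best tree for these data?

Character polarity is set by the outgroup: the derived state is whichever differs from the outgroup's state, so for calcified operculum the derived state is 'absent', and for the remaining characters it is 'present'.
calcified operculum: derived state 'absent' in Alpha, Beta, and Gamma only — synapomorphy for {Alpha, Beta, Gamma}.
fruit dehiscent (derived state 'present') is shared by Alpha and Gamma — a synapomorphy uniting that clade.
All ingroup taxa share the derived state 'present' for stipules present; it defines the ingroup but does not resolve relationships within it.
Most parsimonious ingroup topology: (((Alpha,Gamma),Beta),Eta).
Changes per character on this tree: calcified operculum: 1; fruit dehiscent: 1; stipules present: 1.
Total = 3.

3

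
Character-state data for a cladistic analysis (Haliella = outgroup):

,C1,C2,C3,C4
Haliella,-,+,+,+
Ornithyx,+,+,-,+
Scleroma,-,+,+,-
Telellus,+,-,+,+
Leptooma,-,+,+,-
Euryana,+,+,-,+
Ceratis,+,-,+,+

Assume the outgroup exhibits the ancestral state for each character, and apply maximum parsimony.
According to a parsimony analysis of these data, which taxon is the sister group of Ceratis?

Telellus

Character polarity is set by the outgroup: the derived state is whichever differs from the outgroup's state, so for C2, C3, C4 the derived state is '-', and for the remaining characters it is '+'.
C1 (derived state '+') is shared by Ceratis, Euryana, Ornithyx, and Telellus — a synapomorphy uniting that clade.
Only Ceratis and Telellus show the derived state '-' for C2, supporting them as a clade.
C3 (derived state '-') is shared by Euryana and Ornithyx — a synapomorphy uniting that clade.
C4 (derived state '-') is shared by Leptooma and Scleroma — a synapomorphy uniting that clade.
Most parsimonious ingroup topology: (((Ornithyx,Euryana),(Telellus,Ceratis)),(Scleroma,Leptooma)).
Ceratis and Telellus form a cherry on this tree, so they are sister taxa.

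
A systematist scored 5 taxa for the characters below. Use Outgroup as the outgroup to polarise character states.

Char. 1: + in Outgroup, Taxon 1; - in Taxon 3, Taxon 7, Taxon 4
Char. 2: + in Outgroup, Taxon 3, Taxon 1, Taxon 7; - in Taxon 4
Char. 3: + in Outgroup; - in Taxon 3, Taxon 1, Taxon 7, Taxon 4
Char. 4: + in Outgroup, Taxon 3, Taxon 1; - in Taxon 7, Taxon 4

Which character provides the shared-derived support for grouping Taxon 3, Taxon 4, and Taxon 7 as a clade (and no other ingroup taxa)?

The outgroup has state '+' for every character, so '-' is the derived state throughout.
Only Taxon 3, Taxon 4, and Taxon 7 show the derived state '-' for Char. 1, supporting them as a clade.
Char. 2 (derived state '-') is unique to Taxon 4 (autapomorphy; uninformative for grouping).
Char. 3 (derived state '-') is shared by all ingroup taxa — unites the whole ingroup.
Char. 4: derived state '-' in Taxon 4 and Taxon 7 only — synapomorphy for {Taxon 4, Taxon 7}.
Most parsimonious ingroup topology: ((Taxon 3,(Taxon 7,Taxon 4)),Taxon 1).
The clade {Taxon 3, Taxon 4, Taxon 7} is supported by Char. 1: its derived state '-' occurs in exactly those taxa and in no other taxon (including the outgroup).

Char. 1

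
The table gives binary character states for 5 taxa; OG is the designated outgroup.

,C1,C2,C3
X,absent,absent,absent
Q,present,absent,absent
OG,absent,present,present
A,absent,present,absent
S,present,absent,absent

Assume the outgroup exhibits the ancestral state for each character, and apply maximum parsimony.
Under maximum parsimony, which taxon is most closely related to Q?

S

Character polarity is set by the outgroup: the derived state is whichever differs from the outgroup's state, so for C2, C3 the derived state is 'absent', and for the remaining characters it is 'present'.
C1: derived state 'present' in Q and S only — synapomorphy for {Q, S}.
C2 (derived state 'absent') is shared by Q, S, and X — a synapomorphy uniting that clade.
All ingroup taxa share the derived state 'absent' for C3; it defines the ingroup but does not resolve relationships within it.
Most parsimonious ingroup topology: (A,(X,(Q,S))).
Q and S form a cherry on this tree, so they are sister taxa.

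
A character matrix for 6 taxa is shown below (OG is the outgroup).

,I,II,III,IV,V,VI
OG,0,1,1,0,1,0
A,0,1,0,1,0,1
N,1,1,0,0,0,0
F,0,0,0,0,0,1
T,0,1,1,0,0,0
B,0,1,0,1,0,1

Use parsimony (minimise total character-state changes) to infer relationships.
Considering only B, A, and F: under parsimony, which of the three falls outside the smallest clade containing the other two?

F

Character polarity is set by the outgroup: the derived state is whichever differs from the outgroup's state, so for II, III, V the derived state is '0', and for the remaining characters it is '1'.
I: derived state '1' in N only — an autapomorphy, so it tells us nothing about relationships among taxa.
II (derived state '0') is unique to F (autapomorphy; uninformative for grouping).
Only A, B, F, and N show the derived state '0' for III, supporting them as a clade.
Only A and B show the derived state '1' for IV, supporting them as a clade.
V (derived state '0') is shared by all ingroup taxa — unites the whole ingroup.
Only A, B, and F show the derived state '1' for VI, supporting them as a clade.
Most parsimonious ingroup topology: ((((A,B),F),N),T).
A and B share a more recent common ancestor with each other than either does with F, so F is the least closely related of the three.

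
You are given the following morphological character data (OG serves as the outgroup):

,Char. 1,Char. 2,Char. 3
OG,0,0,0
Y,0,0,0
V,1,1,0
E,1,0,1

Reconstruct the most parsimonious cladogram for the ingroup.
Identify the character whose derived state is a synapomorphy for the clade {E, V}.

The outgroup has state '0' for every character, so '1' is the derived state throughout.
Only E and V show the derived state '1' for Char. 1, supporting them as a clade.
Char. 2 (derived state '1') is unique to V (autapomorphy; uninformative for grouping).
Char. 3 (derived state '1') is unique to E (autapomorphy; uninformative for grouping).
Most parsimonious ingroup topology: (Y,(V,E)).
The clade {E, V} is supported by Char. 1: its derived state '1' occurs in exactly those taxa and in no other taxon (including the outgroup).

Char. 1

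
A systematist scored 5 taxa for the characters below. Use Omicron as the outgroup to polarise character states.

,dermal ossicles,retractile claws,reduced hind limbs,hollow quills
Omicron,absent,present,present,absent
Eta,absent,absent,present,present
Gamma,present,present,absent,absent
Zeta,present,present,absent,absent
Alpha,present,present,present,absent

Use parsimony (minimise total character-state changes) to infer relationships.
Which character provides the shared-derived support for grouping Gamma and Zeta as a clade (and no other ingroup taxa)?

reduced hind limbs

Character polarity is set by the outgroup: the derived state is whichever differs from the outgroup's state, so for retractile claws, reduced hind limbs the derived state is 'absent', and for the remaining characters it is 'present'.
Only Alpha, Gamma, and Zeta show the derived state 'present' for dermal ossicles, supporting them as a clade.
retractile claws: derived state 'absent' in Eta only — an autapomorphy, so it tells us nothing about relationships among taxa.
reduced hind limbs (derived state 'absent') is shared by Gamma and Zeta — a synapomorphy uniting that clade.
hollow quills: derived state 'present' in Eta only — an autapomorphy, so it tells us nothing about relationships among taxa.
Most parsimonious ingroup topology: (Eta,((Gamma,Zeta),Alpha)).
The clade {Gamma, Zeta} is supported by reduced hind limbs: its derived state 'absent' occurs in exactly those taxa and in no other taxon (including the outgroup).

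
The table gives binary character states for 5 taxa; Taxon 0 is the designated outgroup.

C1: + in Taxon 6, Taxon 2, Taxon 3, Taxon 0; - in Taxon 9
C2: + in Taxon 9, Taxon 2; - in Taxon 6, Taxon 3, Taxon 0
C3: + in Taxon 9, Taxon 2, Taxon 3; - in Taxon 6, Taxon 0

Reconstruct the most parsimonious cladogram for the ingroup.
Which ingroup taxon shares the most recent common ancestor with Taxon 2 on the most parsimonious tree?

Taxon 9

Character polarity is set by the outgroup: the derived state is whichever differs from the outgroup's state, so for C1 the derived state is '-', and for the remaining characters it is '+'.
C1 (derived state '-') is unique to Taxon 9 (autapomorphy; uninformative for grouping).
Only Taxon 2 and Taxon 9 show the derived state '+' for C2, supporting them as a clade.
C3: derived state '+' in Taxon 2, Taxon 3, and Taxon 9 only — synapomorphy for {Taxon 2, Taxon 3, Taxon 9}.
Most parsimonious ingroup topology: ((Taxon 3,(Taxon 9,Taxon 2)),Taxon 6).
Taxon 2 and Taxon 9 form a cherry on this tree, so they are sister taxa.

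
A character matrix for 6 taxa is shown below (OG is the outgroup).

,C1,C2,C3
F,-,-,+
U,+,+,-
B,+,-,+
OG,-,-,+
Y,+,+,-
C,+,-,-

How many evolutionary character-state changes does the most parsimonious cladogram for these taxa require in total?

3

Character polarity is set by the outgroup: the derived state is whichever differs from the outgroup's state, so for C3 the derived state is '-', and for the remaining characters it is '+'.
C1: derived state '+' in B, C, U, and Y only — synapomorphy for {B, C, U, Y}.
Only U and Y show the derived state '+' for C2, supporting them as a clade.
C3 (derived state '-') is shared by C, U, and Y — a synapomorphy uniting that clade.
Most parsimonious ingroup topology: ((((U,Y),C),B),F).
Changes per character on this tree: C1: 1; C2: 1; C3: 1.
Total = 3.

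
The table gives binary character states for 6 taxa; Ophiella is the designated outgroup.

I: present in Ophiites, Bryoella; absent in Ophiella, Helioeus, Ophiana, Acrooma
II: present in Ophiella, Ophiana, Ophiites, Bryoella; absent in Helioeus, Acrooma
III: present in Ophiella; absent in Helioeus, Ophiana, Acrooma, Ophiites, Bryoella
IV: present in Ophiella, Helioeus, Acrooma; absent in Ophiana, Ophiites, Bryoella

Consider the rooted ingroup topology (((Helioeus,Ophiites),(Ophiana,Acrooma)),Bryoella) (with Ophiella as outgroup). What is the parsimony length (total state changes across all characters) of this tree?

Map each character onto (((Helioeus,Ophiites),(Ophiana,Acrooma)),Bryoella) (rooted by Ophiella) and count the minimum state changes it requires (Fitch parsimony):
I: 2; II: 2; III: 1; IV: 3.
Total tree length = 8.

8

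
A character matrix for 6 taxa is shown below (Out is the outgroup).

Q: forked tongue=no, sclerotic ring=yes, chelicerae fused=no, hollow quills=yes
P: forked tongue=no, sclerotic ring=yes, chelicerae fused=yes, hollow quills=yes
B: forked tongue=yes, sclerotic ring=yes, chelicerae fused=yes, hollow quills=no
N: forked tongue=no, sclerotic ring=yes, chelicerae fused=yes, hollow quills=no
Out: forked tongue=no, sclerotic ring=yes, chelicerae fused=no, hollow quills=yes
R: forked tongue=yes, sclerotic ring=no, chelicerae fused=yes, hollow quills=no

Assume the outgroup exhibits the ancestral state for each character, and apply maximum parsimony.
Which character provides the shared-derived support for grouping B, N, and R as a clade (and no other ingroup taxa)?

Character polarity is set by the outgroup: the derived state is whichever differs from the outgroup's state, so for sclerotic ring, hollow quills the derived state is 'no', and for the remaining characters it is 'yes'.
forked tongue (derived state 'yes') is shared by B and R — a synapomorphy uniting that clade.
sclerotic ring (derived state 'no') is unique to R (autapomorphy; uninformative for grouping).
chelicerae fused: derived state 'yes' in B, N, P, and R only — synapomorphy for {B, N, P, R}.
Only B, N, and R show the derived state 'no' for hollow quills, supporting them as a clade.
Most parsimonious ingroup topology: ((((B,R),N),P),Q).
The clade {B, N, R} is supported by hollow quills: its derived state 'no' occurs in exactly those taxa and in no other taxon (including the outgroup).

hollow quills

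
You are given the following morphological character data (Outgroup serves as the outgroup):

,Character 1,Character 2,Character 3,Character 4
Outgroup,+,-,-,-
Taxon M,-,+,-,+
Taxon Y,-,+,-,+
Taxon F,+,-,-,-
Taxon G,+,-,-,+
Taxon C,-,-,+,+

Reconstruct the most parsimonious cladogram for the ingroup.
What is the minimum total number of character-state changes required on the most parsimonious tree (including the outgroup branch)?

4

Character polarity is set by the outgroup: the derived state is whichever differs from the outgroup's state, so for Character 1 the derived state is '-', and for the remaining characters it is '+'.
Only Taxon C, Taxon M, and Taxon Y show the derived state '-' for Character 1, supporting them as a clade.
Character 2 (derived state '+') is shared by Taxon M and Taxon Y — a synapomorphy uniting that clade.
Character 3 (derived state '+') is unique to Taxon C (autapomorphy; uninformative for grouping).
Character 4 (derived state '+') is shared by Taxon C, Taxon G, Taxon M, and Taxon Y — a synapomorphy uniting that clade.
Most parsimonious ingroup topology: ((((Taxon M,Taxon Y),Taxon C),Taxon G),Taxon F).
Changes per character on this tree: Character 1: 1; Character 2: 1; Character 3: 1; Character 4: 1.
Total = 4.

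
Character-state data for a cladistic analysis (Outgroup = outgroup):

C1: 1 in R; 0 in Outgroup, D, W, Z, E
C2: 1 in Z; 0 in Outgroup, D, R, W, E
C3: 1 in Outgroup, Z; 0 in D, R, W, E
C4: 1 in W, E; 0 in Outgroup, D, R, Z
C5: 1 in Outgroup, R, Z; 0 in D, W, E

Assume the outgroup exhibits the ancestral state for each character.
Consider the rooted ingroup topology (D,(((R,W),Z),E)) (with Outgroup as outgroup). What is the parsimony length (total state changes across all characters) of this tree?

9

Map each character onto (D,(((R,W),Z),E)) (rooted by Outgroup) and count the minimum state changes it requires (Fitch parsimony):
C1: 1; C2: 1; C3: 2; C4: 2; C5: 3.
Total tree length = 9.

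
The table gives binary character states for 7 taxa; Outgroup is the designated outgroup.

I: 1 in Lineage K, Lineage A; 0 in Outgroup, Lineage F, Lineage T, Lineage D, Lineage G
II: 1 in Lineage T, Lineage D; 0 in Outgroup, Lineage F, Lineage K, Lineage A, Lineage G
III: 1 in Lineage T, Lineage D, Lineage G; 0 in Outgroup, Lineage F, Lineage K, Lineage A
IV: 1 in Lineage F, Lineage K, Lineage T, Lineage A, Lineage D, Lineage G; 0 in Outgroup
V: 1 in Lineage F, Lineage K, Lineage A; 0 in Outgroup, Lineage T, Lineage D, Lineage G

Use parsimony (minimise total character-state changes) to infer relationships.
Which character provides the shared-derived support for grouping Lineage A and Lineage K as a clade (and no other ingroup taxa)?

The outgroup has state '0' for every character, so '1' is the derived state throughout.
I: derived state '1' in Lineage A and Lineage K only — synapomorphy for {Lineage A, Lineage K}.
Only Lineage D and Lineage T show the derived state '1' for II, supporting them as a clade.
Only Lineage D, Lineage G, and Lineage T show the derived state '1' for III, supporting them as a clade.
All ingroup taxa share the derived state '1' for IV; it defines the ingroup but does not resolve relationships within it.
Only Lineage A, Lineage F, and Lineage K show the derived state '1' for V, supporting them as a clade.
Most parsimonious ingroup topology: ((Lineage F,(Lineage K,Lineage A)),((Lineage T,Lineage D),Lineage G)).
The clade {Lineage A, Lineage K} is supported by I: its derived state '1' occurs in exactly those taxa and in no other taxon (including the outgroup).

I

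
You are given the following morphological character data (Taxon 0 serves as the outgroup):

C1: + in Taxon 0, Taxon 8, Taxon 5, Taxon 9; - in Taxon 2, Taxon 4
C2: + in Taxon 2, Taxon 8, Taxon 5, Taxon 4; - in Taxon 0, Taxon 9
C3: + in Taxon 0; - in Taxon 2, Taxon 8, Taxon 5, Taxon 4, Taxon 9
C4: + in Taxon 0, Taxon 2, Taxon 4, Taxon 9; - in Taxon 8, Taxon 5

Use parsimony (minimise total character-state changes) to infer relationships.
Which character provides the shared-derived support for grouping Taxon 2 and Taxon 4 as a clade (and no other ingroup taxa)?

Character polarity is set by the outgroup: the derived state is whichever differs from the outgroup's state, so for C1, C3, C4 the derived state is '-', and for the remaining characters it is '+'.
Only Taxon 2 and Taxon 4 show the derived state '-' for C1, supporting them as a clade.
Only Taxon 2, Taxon 4, Taxon 5, and Taxon 8 show the derived state '+' for C2, supporting them as a clade.
C3 (derived state '-') is shared by all ingroup taxa — unites the whole ingroup.
C4: derived state '-' in Taxon 5 and Taxon 8 only — synapomorphy for {Taxon 5, Taxon 8}.
Most parsimonious ingroup topology: (((Taxon 2,Taxon 4),(Taxon 8,Taxon 5)),Taxon 9).
The clade {Taxon 2, Taxon 4} is supported by C1: its derived state '-' occurs in exactly those taxa and in no other taxon (including the outgroup).

C1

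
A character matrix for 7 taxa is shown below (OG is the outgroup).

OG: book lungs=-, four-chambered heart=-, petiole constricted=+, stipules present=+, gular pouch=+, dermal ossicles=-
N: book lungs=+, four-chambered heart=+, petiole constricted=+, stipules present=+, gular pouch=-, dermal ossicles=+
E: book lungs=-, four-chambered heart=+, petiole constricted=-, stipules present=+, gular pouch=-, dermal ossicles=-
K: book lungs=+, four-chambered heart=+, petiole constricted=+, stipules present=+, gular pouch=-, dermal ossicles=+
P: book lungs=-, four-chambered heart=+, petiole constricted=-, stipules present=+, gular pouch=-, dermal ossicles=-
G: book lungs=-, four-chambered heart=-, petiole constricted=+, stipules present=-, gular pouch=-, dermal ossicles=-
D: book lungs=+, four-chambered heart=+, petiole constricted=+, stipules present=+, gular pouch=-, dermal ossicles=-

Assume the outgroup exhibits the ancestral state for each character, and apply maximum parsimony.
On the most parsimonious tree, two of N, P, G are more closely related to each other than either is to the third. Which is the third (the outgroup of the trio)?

G

Character polarity is set by the outgroup: the derived state is whichever differs from the outgroup's state, so for petiole constricted, stipules present, gular pouch the derived state is '-', and for the remaining characters it is '+'.
Only D, K, and N show the derived state '+' for book lungs, supporting them as a clade.
four-chambered heart: derived state '+' in D, E, K, N, and P only — synapomorphy for {D, E, K, N, P}.
petiole constricted (derived state '-') is shared by E and P — a synapomorphy uniting that clade.
stipules present (derived state '-') is unique to G (autapomorphy; uninformative for grouping).
All ingroup taxa share the derived state '-' for gular pouch; it defines the ingroup but does not resolve relationships within it.
dermal ossicles (derived state '+') is shared by K and N — a synapomorphy uniting that clade.
Most parsimonious ingroup topology: ((((N,K),D),(E,P)),G).
N and P share a more recent common ancestor with each other than either does with G, so G is the least closely related of the three.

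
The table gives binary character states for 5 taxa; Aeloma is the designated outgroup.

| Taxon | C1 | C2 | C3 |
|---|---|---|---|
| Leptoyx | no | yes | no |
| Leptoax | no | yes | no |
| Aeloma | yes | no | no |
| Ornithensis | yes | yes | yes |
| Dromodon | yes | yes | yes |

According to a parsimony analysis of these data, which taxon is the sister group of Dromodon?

Ornithensis

Character polarity is set by the outgroup: the derived state is whichever differs from the outgroup's state, so for C1 the derived state is 'no', and for the remaining characters it is 'yes'.
Only Leptoax and Leptoyx show the derived state 'no' for C1, supporting them as a clade.
All ingroup taxa share the derived state 'yes' for C2; it defines the ingroup but does not resolve relationships within it.
Only Dromodon and Ornithensis show the derived state 'yes' for C3, supporting them as a clade.
Most parsimonious ingroup topology: ((Leptoyx,Leptoax),(Ornithensis,Dromodon)).
Dromodon and Ornithensis form a cherry on this tree, so they are sister taxa.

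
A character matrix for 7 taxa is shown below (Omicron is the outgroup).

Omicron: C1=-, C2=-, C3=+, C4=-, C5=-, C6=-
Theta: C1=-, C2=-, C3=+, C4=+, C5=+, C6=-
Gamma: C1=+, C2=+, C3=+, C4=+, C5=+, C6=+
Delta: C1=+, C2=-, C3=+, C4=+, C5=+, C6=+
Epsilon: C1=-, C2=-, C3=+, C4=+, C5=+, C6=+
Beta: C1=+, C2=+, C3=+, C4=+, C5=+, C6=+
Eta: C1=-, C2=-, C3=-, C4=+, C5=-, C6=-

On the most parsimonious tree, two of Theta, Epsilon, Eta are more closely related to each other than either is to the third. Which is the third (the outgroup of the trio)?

Eta

Character polarity is set by the outgroup: the derived state is whichever differs from the outgroup's state, so for C3 the derived state is '-', and for the remaining characters it is '+'.
C1 (derived state '+') is shared by Beta, Delta, and Gamma — a synapomorphy uniting that clade.
Only Beta and Gamma show the derived state '+' for C2, supporting them as a clade.
C3: derived state '-' in Eta only — an autapomorphy, so it tells us nothing about relationships among taxa.
C4 (derived state '+') is shared by all ingroup taxa — unites the whole ingroup.
C5 (derived state '+') is shared by Beta, Delta, Epsilon, Gamma, and Theta — a synapomorphy uniting that clade.
C6: derived state '+' in Beta, Delta, Epsilon, and Gamma only — synapomorphy for {Beta, Delta, Epsilon, Gamma}.
Most parsimonious ingroup topology: ((Theta,(((Gamma,Beta),Delta),Epsilon)),Eta).
Epsilon and Theta share a more recent common ancestor with each other than either does with Eta, so Eta is the least closely related of the three.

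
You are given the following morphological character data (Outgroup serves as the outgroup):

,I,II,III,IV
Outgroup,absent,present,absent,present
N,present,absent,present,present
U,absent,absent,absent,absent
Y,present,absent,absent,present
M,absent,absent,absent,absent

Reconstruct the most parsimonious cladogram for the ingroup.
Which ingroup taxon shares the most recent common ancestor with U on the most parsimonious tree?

Character polarity is set by the outgroup: the derived state is whichever differs from the outgroup's state, so for II, IV the derived state is 'absent', and for the remaining characters it is 'present'.
I (derived state 'present') is shared by N and Y — a synapomorphy uniting that clade.
All ingroup taxa share the derived state 'absent' for II; it defines the ingroup but does not resolve relationships within it.
III (derived state 'present') is unique to N (autapomorphy; uninformative for grouping).
IV: derived state 'absent' in M and U only — synapomorphy for {M, U}.
Most parsimonious ingroup topology: ((N,Y),(U,M)).
U and M form a cherry on this tree, so they are sister taxa.

M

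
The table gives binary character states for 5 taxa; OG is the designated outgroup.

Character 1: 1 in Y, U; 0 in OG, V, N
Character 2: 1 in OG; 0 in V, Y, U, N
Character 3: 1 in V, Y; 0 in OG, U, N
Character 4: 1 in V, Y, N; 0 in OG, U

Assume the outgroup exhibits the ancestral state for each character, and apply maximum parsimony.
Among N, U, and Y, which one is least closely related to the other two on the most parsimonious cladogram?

Character polarity is set by the outgroup: the derived state is whichever differs from the outgroup's state, so for Character 2 the derived state is '0', and for the remaining characters it is '1'.
Character 1 (state '1') occurs in U and Y but conflicts with the nesting implied by the other characters — most parsimoniously interpreted as homoplasy.
Character 2 (derived state '0') is shared by all ingroup taxa — unites the whole ingroup.
Only V and Y show the derived state '1' for Character 3, supporting them as a clade.
Only N, V, and Y show the derived state '1' for Character 4, supporting them as a clade.
Most parsimonious ingroup topology: (((V,Y),N),U).
Y and N share a more recent common ancestor with each other than either does with U, so U is the least closely related of the three.

U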